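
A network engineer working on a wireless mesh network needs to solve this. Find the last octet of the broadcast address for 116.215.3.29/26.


Given: IP = 116.215.3.29, prefix = /26
Host bits = 32 - 26 = 6
Network last octet = 29 AND mask = 0
Host part size = 2^6 - 1 = 63
Broadcast last octet = 0 OR 63 = 63

63


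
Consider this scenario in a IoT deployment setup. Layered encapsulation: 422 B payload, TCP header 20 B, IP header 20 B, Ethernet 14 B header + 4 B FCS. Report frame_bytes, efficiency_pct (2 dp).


TCP segment = 422 + 20 = 442 B
IP packet = 442 + 20 = 462 B
Ethernet frame = 462 + 14 + 4 = 480 B
Efficiency = app / frame = 422 / 480 = 0.879167 = 87.9167% -> 87.92% (2 dp)

480, 87.92


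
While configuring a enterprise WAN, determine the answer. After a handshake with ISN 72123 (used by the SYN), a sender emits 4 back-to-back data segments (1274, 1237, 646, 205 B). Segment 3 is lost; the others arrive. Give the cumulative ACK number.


SYN uses sequence number 72123; first data byte = ISN + 1 = 72124.
Segment 1: SEQ = 72124, len = 1274 B, covers [72124, 73397]
Segment 2: SEQ = 73398, len = 1237 B, covers [73398, 74634]
Segment 3: SEQ = 74635, len = 646 B, covers [74635, 75280] [LOST]
Segment 4: SEQ = 75281, len = 205 B, covers [75281, 75485]
In-order data received: bytes [72124, 74634] (segments 1..2).
Segment 3 missing -> gap begins at byte 74635; later segments buffered out of order.
Cumulative ACK = next expected in-order byte = 72124 + 1274 + 1237 = 74635

74635


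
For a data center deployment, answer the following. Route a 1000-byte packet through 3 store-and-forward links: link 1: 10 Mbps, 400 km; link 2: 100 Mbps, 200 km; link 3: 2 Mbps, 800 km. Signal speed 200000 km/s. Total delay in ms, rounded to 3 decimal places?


Packet = 1000 bytes = 8000 bits. Store-and-forward: sum (t_trans + t_prop) per link.
Link 1: t_trans = 8000/(10*10^6) s = 0.8000 ms; t_prop = 400/200000 s = 2.0000 ms; subtotal = 2.8000 ms
Link 2: t_trans = 8000/(100*10^6) s = 0.0800 ms; t_prop = 200/200000 s = 1.0000 ms; subtotal = 1.0800 ms
Link 3: t_trans = 8000/(2*10^6) s = 4.0000 ms; t_prop = 800/200000 s = 4.0000 ms; subtotal = 8.0000 ms
End-to-end = 2.8000 + 1.0800 + 8.0000 = 11.8800 ms -> 11.880 ms (3 dp)

11.880


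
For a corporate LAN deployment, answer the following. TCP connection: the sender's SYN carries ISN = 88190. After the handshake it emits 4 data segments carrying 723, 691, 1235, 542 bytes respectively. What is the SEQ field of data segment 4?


The SYN occupies sequence number ISN = 88190, so the first data byte is ISN + 1 = 88191.
SEQ of data segment i = (ISN + 1) + sum of payload sizes of segments 1..i-1.
Segment 1: SEQ = 88191, payload = 723 bytes
Segment 2: SEQ = 88914, payload = 691 bytes
Segment 3: SEQ = 89605, payload = 1235 bytes
Segment 4: SEQ = 90840, payload = 542 bytes
SEQ of segment 4 = 88191 + 723 + 691 + 1235 = 90840

90840


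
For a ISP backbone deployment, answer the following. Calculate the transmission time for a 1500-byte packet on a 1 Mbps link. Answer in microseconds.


Given: packet = 1500 bytes, bandwidth = 1 Mbps
Packet in bits = 1500 * 8 = 12000 bits
Bandwidth = 1 * 10^6 = 1000000 bps
Time = 12000 / 1000000 seconds
Time in us = 12000 * 10^6 / 1000000 = 12000

12000


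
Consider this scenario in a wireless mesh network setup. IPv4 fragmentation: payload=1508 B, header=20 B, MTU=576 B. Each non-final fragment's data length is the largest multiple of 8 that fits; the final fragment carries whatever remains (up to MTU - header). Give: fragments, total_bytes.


Max data per non-final fragment = floor((MTU - header)/8)*8 = floor((576 - 20)/8)*8 = floor(556/8)*8 = 552 B
Final fragment needs no 8-byte alignment: it can carry up to MTU - header = 556 B
Non-final fragments needed = ceil((payload - 556) / 552) = ceil(952/552) = ceil(1.7246) = 2
Number of fragments = 2 + 1 = 3
Fragment sizes (data): 2 * 552 B + 404 B (last, 404 <= 556 OK)
Total bytes sent = payload + n_frags * header = 1508 + 3*20 = 1508 + 60 = 1568 B

3, 1568


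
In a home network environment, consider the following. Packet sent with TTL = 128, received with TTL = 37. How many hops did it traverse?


Given: initial TTL = 128, received TTL = 37
Hops = initial TTL - received TTL
Hops = 128 - 37 = 91

91


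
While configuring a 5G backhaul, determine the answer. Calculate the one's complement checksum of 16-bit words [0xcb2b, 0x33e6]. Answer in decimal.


Given words: [0xcb2b, 0x33e6]
Step 1: Sum all words
Raw sum = 52011 + 13286 = 65297
One's complement = ~65297 & 0xFFFF = 238

238


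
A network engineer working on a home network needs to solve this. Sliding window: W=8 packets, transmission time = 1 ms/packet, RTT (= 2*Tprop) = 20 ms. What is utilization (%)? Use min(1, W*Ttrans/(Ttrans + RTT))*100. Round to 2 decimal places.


Given: W = 8, Ttrans = 1 ms, RTT = 20 ms (= 2 * Tprop, Tprop = 10 ms)
Cycle time = Ttrans + RTT = 1 + 20 = 21 ms (first packet sent until its ACK returns)
W * Ttrans = 8 * 1 = 8 ms of sending per cycle
W * Ttrans / (Ttrans + RTT) = 8 / 21 = 0.380952
U = min(1, 0.380952) = 0.380952
U% = 38.10%

38.10


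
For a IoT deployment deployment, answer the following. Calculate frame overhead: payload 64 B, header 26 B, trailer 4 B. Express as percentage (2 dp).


Given: payload = 64 B, header = 26 B, trailer = 4 B
Overhead bytes = header + trailer = 26 + 4 = 30
Total frame = payload + overhead = 64 + 30 = 94
Overhead % = 30 / 94 * 100 = 31.9149% -> 31.91% (2 dp)

31.91


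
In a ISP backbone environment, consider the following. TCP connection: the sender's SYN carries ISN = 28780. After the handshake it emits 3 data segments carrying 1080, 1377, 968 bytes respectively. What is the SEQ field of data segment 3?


The SYN occupies sequence number ISN = 28780, so the first data byte is ISN + 1 = 28781.
SEQ of data segment i = (ISN + 1) + sum of payload sizes of segments 1..i-1.
Segment 1: SEQ = 28781, payload = 1080 bytes
Segment 2: SEQ = 29861, payload = 1377 bytes
Segment 3: SEQ = 31238, payload = 968 bytes
SEQ of segment 3 = 28781 + 1080 + 1377 = 31238

31238


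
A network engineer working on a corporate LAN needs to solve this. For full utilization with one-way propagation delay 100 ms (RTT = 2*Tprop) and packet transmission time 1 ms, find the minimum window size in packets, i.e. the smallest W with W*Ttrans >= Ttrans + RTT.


Given: Ttrans = 1 ms, RTT = 200 ms (= 2 * Tprop, Tprop = 100 ms)
Time until first ACK returns = Ttrans + RTT = 1 + 200 = 201 ms
Need W * Ttrans >= Ttrans + RTT  ->  W >= (Ttrans + RTT) / Ttrans
(Ttrans + RTT) / Ttrans = 201 / 1 = 201
W_min = ceil(201) = 201

201


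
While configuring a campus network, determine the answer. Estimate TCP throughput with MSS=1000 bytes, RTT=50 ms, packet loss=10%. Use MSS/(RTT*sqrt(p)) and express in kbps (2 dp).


Given: MSS = 1000 bytes, RTT = 50 ms, loss = 10%
RTT in seconds = 50 / 1000 = 0.05
Loss rate = 10% = 0.1
sqrt(loss) = sqrt(0.1) = 0.316227766017
Throughput (bytes/s) = 1000 / (0.05 * 0.316227766017) = 63245.5532
Throughput (kbps) = 63245.5532 * 8 / 1000 = 505.964426 -> 505.96 kbps (2 dp)

505.96


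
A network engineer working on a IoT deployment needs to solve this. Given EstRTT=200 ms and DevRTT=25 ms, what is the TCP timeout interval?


Given: EstRTT = 200 ms, DevRTT = 25 ms
Timeout = EstRTT + 4 * DevRTT
4 * DevRTT = 4 * 25 = 100
Timeout = 200 + 100 = 300 ms

300


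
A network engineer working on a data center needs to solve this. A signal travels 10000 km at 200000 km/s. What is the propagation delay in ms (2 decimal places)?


Given: distance = 10000 km, speed = 200000 km/s
Delay = distance / speed = 10000 / 200000 seconds
Delay in ms = 10000 * 1000 / 200000
Delay = 50.0000 ms
Rounded to 2 dp = 50.00 ms

50.00


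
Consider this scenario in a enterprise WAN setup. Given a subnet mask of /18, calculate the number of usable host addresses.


Given: subnet mask /18
Host bits = 32 - 18 = 14
Total addresses = 2^14 = 16384
Usable hosts = 16384 - 2 (network + broadcast) = 16382

16382


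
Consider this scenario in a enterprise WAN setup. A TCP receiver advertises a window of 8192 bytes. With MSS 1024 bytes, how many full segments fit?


Given: RWND = 8192 bytes, MSS = 1024 bytes
Full segments = floor(RWND / MSS)
Full segments = floor(8192 / 1024)
Full segments = floor(8.0) = 8

8


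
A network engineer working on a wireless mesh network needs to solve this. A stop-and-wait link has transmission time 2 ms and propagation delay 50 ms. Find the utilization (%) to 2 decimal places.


Given: Ttrans = 2 ms, Tprop = 50 ms
RTT = 2 * Tprop = 2 * 50 = 100 ms
U = Ttrans / (Ttrans + RTT)
U = 2 / (2 + 100)
U = 2 / 102 = 0.019608
U% = 1.96%

1.96


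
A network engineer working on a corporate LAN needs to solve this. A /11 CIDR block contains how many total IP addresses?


Given: CIDR prefix /11
Host bits = 32 - 11 = 21
Total addresses = 2^21 = 2097152

2097152


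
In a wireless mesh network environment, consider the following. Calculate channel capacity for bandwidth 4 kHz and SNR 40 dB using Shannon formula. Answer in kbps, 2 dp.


Given: B = 4 kHz, SNR = 40 dB
SNR linear = 10^(40/10) = 10000
1 + SNR = 10001
log2(10001) = 13.2878566418
C = 4 * 1000 * 13.2878566418 = 53151.4266 bps
C = 53.151427 kbps -> 53.15 kbps (2 dp)

53.15


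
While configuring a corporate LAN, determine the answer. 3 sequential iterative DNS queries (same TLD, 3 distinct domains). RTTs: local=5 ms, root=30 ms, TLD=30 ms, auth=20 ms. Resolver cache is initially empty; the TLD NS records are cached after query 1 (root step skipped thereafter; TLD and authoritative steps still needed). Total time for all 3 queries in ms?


Lookup 1 (cold cache): local + root + TLD + auth = 5 + 30 + 30 + 20 = 85 ms
Lookups 2..3 (TLD NS cached -> skip root; new domain -> still ask TLD and auth): local + TLD + auth = 5 + 30 + 20 = 55 ms each
Remaining 2 lookups: 2 * 55 = 110 ms
Total = 85 + 110 = 195 ms

195


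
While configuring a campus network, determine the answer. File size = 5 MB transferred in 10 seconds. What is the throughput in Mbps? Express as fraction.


Given: file = 5 MB, time = 10 s
File in Mb = 5 * 8 = 40 Mb
Throughput = 40 / 10 Mbps
Throughput = 4 Mbps

4


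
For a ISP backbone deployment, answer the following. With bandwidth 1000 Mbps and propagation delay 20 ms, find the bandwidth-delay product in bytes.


Given: bandwidth = 1000 Mbps, delay = 20 ms
BDP in bits = 1000 * 10^6 * 20 / 1000
BDP in bits = 20000000
BDP in bytes = 20000000 / 8 = 2500000

2500000


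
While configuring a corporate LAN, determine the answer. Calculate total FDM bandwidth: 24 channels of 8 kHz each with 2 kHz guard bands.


Given: 24 channels, 8 kHz each, guard = 2 kHz
Channel bandwidth = 24 * 8 = 192 kHz
Guard bands = 23 gaps * 2 kHz = 46 kHz
Total = 192 + 46 = 238 kHz

238


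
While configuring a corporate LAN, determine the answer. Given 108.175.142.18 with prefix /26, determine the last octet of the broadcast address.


Given: IP = 108.175.142.18, prefix = /26
Host bits = 32 - 26 = 6
Network last octet = 18 AND mask = 0
Host part size = 2^6 - 1 = 63
Broadcast last octet = 0 OR 63 = 63

63


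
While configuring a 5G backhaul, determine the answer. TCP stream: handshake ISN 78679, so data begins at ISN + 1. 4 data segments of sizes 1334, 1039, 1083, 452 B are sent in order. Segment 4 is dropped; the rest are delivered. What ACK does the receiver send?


SYN uses sequence number 78679; first data byte = ISN + 1 = 78680.
Segment 1: SEQ = 78680, len = 1334 B, covers [78680, 80013]
Segment 2: SEQ = 80014, len = 1039 B, covers [80014, 81052]
Segment 3: SEQ = 81053, len = 1083 B, covers [81053, 82135]
Segment 4: SEQ = 82136, len = 452 B, covers [82136, 82587] [LOST]
In-order data received: bytes [78680, 82135] (segments 1..3).
Segment 4 missing -> gap begins at byte 82136.
Cumulative ACK = next expected in-order byte = 78680 + 1334 + 1039 + 1083 = 82136

82136


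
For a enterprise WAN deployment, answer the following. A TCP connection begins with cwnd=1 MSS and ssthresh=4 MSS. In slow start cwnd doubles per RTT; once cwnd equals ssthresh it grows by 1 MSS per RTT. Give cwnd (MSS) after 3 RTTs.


RTT 0: cwnd = 1 MSS (initial)
RTT 1: cwnd = 2 MSS (slow start, doubled)
RTT 2: cwnd = 4 MSS (slow start, doubled)
RTT 3: cwnd = 5 MSS (congestion avoidance, +1)

5


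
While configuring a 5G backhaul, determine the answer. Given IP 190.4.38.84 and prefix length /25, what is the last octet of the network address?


Given: IP = 190.4.38.84, prefix = /25
Subnet mask = 255.255.255.128
Last octet of IP: 84
Last octet of mask: 128
Network last octet = 84 AND 128 = 0

0


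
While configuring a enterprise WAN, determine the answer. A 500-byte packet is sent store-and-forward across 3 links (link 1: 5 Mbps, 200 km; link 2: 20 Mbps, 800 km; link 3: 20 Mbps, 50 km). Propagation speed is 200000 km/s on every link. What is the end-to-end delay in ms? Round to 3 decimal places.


Packet = 500 bytes = 4000 bits. Store-and-forward: sum (t_trans + t_prop) per link.
Link 1: t_trans = 4000/(5*10^6) s = 0.8000 ms; t_prop = 200/200000 s = 1.0000 ms; subtotal = 1.8000 ms
Link 2: t_trans = 4000/(20*10^6) s = 0.2000 ms; t_prop = 800/200000 s = 4.0000 ms; subtotal = 4.2000 ms
Link 3: t_trans = 4000/(20*10^6) s = 0.2000 ms; t_prop = 50/200000 s = 0.2500 ms; subtotal = 0.4500 ms
End-to-end = 1.8000 + 4.2000 + 0.4500 = 6.4500 ms -> 6.450 ms (3 dp)

6.450


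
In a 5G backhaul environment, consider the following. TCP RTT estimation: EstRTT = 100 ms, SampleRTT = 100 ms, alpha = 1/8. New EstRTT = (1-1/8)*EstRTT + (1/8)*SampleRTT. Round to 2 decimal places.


Given: EstRTT = 100 ms, SampleRTT = 100 ms, alpha = 1/8
New EstRTT = (1 - alpha) * EstRTT + alpha * SampleRTT
(7/8) * 100 = 87.5
(1/8) * 100 = 12.5
New EstRTT = 87.5 + 12.5 = 100 ms -> 100.00 ms (2 dp)

100.00


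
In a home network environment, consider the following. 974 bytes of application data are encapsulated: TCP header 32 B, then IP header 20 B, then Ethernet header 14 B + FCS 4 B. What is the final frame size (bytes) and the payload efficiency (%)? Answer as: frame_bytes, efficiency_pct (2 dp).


TCP segment = 974 + 32 = 1006 B
IP packet = 1006 + 20 = 1026 B
Ethernet frame = 1026 + 14 + 4 = 1044 B
Efficiency = app / frame = 974 / 1044 = 0.932950 = 93.2950% -> 93.30% (2 dp)

1044, 93.30


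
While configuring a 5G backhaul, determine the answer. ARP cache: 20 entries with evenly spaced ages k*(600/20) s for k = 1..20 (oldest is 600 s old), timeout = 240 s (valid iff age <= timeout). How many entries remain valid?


Ages are k * 600/20 s for k = 1..20 (spacing = 30.0000 s).
Entry k is valid iff k * 600/20 <= 240 iff k <= 20 * 240 / 600 = 8.0000
n_valid = floor(8.0000) = 8
(n_stale = 20 - 8 = 12)

8


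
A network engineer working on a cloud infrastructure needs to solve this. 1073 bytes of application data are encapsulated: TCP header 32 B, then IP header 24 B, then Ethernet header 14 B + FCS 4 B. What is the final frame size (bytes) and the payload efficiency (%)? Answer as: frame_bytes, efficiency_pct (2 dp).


TCP segment = 1073 + 32 = 1105 B
IP packet = 1105 + 24 = 1129 B
Ethernet frame = 1129 + 14 + 4 = 1147 B
Efficiency = app / frame = 1073 / 1147 = 0.935484 = 93.5484% -> 93.55% (2 dp)

1147, 93.55


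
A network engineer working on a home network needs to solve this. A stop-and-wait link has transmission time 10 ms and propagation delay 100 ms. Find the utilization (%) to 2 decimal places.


Given: Ttrans = 10 ms, Tprop = 100 ms
RTT = 2 * Tprop = 2 * 100 = 200 ms
U = Ttrans / (Ttrans + RTT)
U = 10 / (10 + 200)
U = 10 / 210 = 0.047619
U% = 4.76%

4.76


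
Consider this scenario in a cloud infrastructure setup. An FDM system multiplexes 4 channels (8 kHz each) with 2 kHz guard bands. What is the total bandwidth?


Given: 4 channels, 8 kHz each, guard = 2 kHz
Channel bandwidth = 4 * 8 = 32 kHz
Guard bands = 3 gaps * 2 kHz = 6 kHz
Total = 32 + 6 = 38 kHz

38


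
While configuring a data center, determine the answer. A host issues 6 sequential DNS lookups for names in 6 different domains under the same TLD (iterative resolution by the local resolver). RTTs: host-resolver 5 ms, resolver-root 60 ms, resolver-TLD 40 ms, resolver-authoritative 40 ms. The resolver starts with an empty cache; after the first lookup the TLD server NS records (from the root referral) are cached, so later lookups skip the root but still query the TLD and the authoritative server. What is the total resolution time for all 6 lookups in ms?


Lookup 1 (cold cache): local + root + TLD + auth = 5 + 60 + 40 + 40 = 145 ms
Lookups 2..6 (TLD NS cached -> skip root; new domain -> still ask TLD and auth): local + TLD + auth = 5 + 40 + 40 = 85 ms each
Remaining 5 lookups: 5 * 85 = 425 ms
Total = 145 + 425 = 570 ms

570


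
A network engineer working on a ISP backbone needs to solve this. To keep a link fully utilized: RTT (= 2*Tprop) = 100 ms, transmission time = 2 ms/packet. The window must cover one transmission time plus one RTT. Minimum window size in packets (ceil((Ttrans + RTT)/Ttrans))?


Given: Ttrans = 2 ms, RTT = 100 ms (= 2 * Tprop, Tprop = 50 ms)
Time until first ACK returns = Ttrans + RTT = 2 + 100 = 102 ms
Need W * Ttrans >= Ttrans + RTT  ->  W >= (Ttrans + RTT) / Ttrans
(Ttrans + RTT) / Ttrans = 102 / 2 = 51
W_min = ceil(51) = 51

51


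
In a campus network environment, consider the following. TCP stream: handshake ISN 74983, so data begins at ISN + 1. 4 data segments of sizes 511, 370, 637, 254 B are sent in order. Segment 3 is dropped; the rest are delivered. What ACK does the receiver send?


SYN uses sequence number 74983; first data byte = ISN + 1 = 74984.
Segment 1: SEQ = 74984, len = 511 B, covers [74984, 75494]
Segment 2: SEQ = 75495, len = 370 B, covers [75495, 75864]
Segment 3: SEQ = 75865, len = 637 B, covers [75865, 76501] [LOST]
Segment 4: SEQ = 76502, len = 254 B, covers [76502, 76755]
In-order data received: bytes [74984, 75864] (segments 1..2).
Segment 3 missing -> gap begins at byte 75865; later segments buffered out of order.
Cumulative ACK = next expected in-order byte = 74984 + 511 + 370 = 75865

75865


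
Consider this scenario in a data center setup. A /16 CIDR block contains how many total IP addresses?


Given: CIDR prefix /16
Host bits = 32 - 16 = 16
Total addresses = 2^16 = 65536

65536


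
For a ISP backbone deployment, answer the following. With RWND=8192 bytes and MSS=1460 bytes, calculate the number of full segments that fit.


Given: RWND = 8192 bytes, MSS = 1460 bytes
Full segments = floor(RWND / MSS)
Full segments = floor(8192 / 1460)
Full segments = floor(5.611) = 5

5


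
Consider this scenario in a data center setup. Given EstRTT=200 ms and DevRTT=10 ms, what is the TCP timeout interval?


Given: EstRTT = 200 ms, DevRTT = 10 ms
Timeout = EstRTT + 4 * DevRTT
4 * DevRTT = 4 * 10 = 40
Timeout = 200 + 40 = 240 ms

240


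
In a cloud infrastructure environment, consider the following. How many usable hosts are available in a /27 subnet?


Given: subnet mask /27
Host bits = 32 - 27 = 5
Total addresses = 2^5 = 32
Usable hosts = 32 - 2 (network + broadcast) = 30

30


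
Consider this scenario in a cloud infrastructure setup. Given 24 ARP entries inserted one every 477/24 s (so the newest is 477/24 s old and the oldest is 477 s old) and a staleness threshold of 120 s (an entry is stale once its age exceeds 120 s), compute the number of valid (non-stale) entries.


Ages are k * 477/24 s for k = 1..24 (spacing = 19.8750 s).
Entry k is valid iff k * 477/24 <= 120 iff k <= 24 * 120 / 477 = 6.0377
n_valid = floor(6.0377) = 6
(n_stale = 24 - 6 = 18)

6


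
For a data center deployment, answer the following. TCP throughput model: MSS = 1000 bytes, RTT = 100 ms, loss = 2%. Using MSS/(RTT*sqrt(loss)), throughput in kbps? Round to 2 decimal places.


Given: MSS = 1000 bytes, RTT = 100 ms, loss = 2%
RTT in seconds = 100 / 1000 = 0.1
Loss rate = 2% = 0.02
sqrt(loss) = sqrt(0.02) = 0.141421356237
Throughput (bytes/s) = 1000 / (0.1 * 0.141421356237) = 70710.6781
Throughput (kbps) = 70710.6781 * 8 / 1000 = 565.685425 -> 565.69 kbps (2 dp)

565.69


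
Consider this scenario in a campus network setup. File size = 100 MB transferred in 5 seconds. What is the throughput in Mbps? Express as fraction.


Given: file = 100 MB, time = 5 s
File in Mb = 100 * 8 = 800 Mb
Throughput = 800 / 5 Mbps
Throughput = 160 Mbps

160


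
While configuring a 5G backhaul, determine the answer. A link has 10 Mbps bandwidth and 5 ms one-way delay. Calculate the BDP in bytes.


Given: bandwidth = 10 Mbps, delay = 5 ms
BDP in bits = 10 * 10^6 * 5 / 1000
BDP in bits = 50000
BDP in bytes = 50000 / 8 = 6250

6250


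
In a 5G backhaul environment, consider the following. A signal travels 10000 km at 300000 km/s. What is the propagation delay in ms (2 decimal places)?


Given: distance = 10000 km, speed = 300000 km/s
Delay = distance / speed = 10000 / 300000 seconds
Delay in ms = 10000 * 1000 / 300000
Delay = 33.3333 ms
Rounded to 2 dp = 33.33 ms

33.33


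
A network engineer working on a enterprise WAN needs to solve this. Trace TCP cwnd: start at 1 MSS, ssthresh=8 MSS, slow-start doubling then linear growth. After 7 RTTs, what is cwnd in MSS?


RTT 0: cwnd = 1 MSS (initial)
RTT 1: cwnd = 2 MSS (slow start, doubled)
RTT 2: cwnd = 4 MSS (slow start, doubled)
RTT 3: cwnd = 8 MSS (slow start, doubled)
RTT 4: cwnd = 9 MSS (congestion avoidance, +1)
RTT 5: cwnd = 10 MSS (congestion avoidance, +1)
RTT 6: cwnd = 11 MSS (congestion avoidance, +1)
RTT 7: cwnd = 12 MSS (congestion avoidance, +1)

12


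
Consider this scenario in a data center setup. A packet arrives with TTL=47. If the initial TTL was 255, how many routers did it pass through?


Given: initial TTL = 255, received TTL = 47
Hops = initial TTL - received TTL
Hops = 255 - 47 = 208

208


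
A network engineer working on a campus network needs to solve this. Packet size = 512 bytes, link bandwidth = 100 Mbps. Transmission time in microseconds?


Given: packet = 512 bytes, bandwidth = 100 Mbps
Packet in bits = 512 * 8 = 4096 bits
Bandwidth = 100 * 10^6 = 100000000 bps
Time = 4096 / 100000000 seconds
Time in us = 4096 * 10^6 / 100000000 = 40.96

40.96


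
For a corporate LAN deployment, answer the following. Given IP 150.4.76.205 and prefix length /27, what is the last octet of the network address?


Given: IP = 150.4.76.205, prefix = /27
Subnet mask = 255.255.255.224
Last octet of IP: 205
Last octet of mask: 224
Network last octet = 205 AND 224 = 192

192


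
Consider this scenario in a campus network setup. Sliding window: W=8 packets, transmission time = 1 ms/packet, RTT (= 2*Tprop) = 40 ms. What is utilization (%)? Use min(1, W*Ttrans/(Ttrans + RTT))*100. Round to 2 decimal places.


Given: W = 8, Ttrans = 1 ms, RTT = 40 ms (= 2 * Tprop, Tprop = 20 ms)
Cycle time = Ttrans + RTT = 1 + 40 = 41 ms (first packet sent until its ACK returns)
W * Ttrans = 8 * 1 = 8 ms of sending per cycle
W * Ttrans / (Ttrans + RTT) = 8 / 41 = 0.195122
U = min(1, 0.195122) = 0.195122
U% = 19.51%

19.51


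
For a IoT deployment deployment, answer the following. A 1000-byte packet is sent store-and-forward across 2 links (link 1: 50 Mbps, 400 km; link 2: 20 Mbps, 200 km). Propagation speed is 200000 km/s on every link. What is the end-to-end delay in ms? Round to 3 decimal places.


Packet = 1000 bytes = 8000 bits. Store-and-forward: sum (t_trans + t_prop) per link.
Link 1: t_trans = 8000/(50*10^6) s = 0.1600 ms; t_prop = 400/200000 s = 2.0000 ms; subtotal = 2.1600 ms
Link 2: t_trans = 8000/(20*10^6) s = 0.4000 ms; t_prop = 200/200000 s = 1.0000 ms; subtotal = 1.4000 ms
End-to-end = 2.1600 + 1.4000 = 3.5600 ms -> 3.560 ms (3 dp)

3.560


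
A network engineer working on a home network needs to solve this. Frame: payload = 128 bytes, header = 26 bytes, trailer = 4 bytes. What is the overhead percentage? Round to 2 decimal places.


Given: payload = 128 B, header = 26 B, trailer = 4 B
Overhead bytes = header + trailer = 26 + 4 = 30
Total frame = payload + overhead = 128 + 30 = 158
Overhead % = 30 / 158 * 100 = 18.9873% -> 18.99% (2 dp)

18.99


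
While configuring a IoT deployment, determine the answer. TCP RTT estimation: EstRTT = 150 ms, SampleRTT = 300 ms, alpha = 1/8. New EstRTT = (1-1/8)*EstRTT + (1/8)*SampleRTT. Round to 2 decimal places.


Given: EstRTT = 150 ms, SampleRTT = 300 ms, alpha = 1/8
New EstRTT = (1 - alpha) * EstRTT + alpha * SampleRTT
(7/8) * 150 = 131.25
(1/8) * 300 = 37.5
New EstRTT = 131.25 + 37.5 = 168.75 ms -> 168.75 ms (2 dp)

168.75


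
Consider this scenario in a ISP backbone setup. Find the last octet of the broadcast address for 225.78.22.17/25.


Given: IP = 225.78.22.17, prefix = /25
Host bits = 32 - 25 = 7
Network last octet = 17 AND mask = 0
Host part size = 2^7 - 1 = 127
Broadcast last octet = 0 OR 127 = 127

127


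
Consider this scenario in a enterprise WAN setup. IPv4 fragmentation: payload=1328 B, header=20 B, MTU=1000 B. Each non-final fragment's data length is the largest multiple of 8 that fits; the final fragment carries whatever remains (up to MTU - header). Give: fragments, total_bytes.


Max data per non-final fragment = floor((MTU - header)/8)*8 = floor((1000 - 20)/8)*8 = floor(980/8)*8 = 976 B
Final fragment needs no 8-byte alignment: it can carry up to MTU - header = 980 B
Non-final fragments needed = ceil((payload - 980) / 976) = ceil(348/976) = ceil(0.3566) = 1
Number of fragments = 1 + 1 = 2
Fragment sizes (data): 1 * 976 B + 352 B (last, 352 <= 980 OK)
Total bytes sent = payload + n_frags * header = 1328 + 2*20 = 1328 + 40 = 1368 B

2, 1368


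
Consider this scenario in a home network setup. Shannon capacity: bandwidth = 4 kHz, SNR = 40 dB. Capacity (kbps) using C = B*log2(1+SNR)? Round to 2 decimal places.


Given: B = 4 kHz, SNR = 40 dB
SNR linear = 10^(40/10) = 10000
1 + SNR = 10001
log2(10001) = 13.2878566418
C = 4 * 1000 * 13.2878566418 = 53151.4266 bps
C = 53.151427 kbps -> 53.15 kbps (2 dp)

53.15


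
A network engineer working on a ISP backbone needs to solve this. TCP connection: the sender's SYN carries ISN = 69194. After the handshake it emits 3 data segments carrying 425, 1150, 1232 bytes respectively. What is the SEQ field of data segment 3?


The SYN occupies sequence number ISN = 69194, so the first data byte is ISN + 1 = 69195.
SEQ of data segment i = (ISN + 1) + sum of payload sizes of segments 1..i-1.
Segment 1: SEQ = 69195, payload = 425 bytes
Segment 2: SEQ = 69620, payload = 1150 bytes
Segment 3: SEQ = 70770, payload = 1232 bytes
SEQ of segment 3 = 69195 + 425 + 1150 = 70770

70770


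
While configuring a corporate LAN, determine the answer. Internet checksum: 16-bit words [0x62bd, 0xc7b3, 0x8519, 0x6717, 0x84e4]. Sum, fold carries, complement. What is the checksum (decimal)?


Given words: [0x62bd, 0xc7b3, 0x8519, 0x6717, 0x84e4]
Step 1: Sum all words
Raw sum = 25277 + 51123 + 34073 + 26391 + 34020 = 170884
Step 2: Fold carry: (39812 + 2) = 39814
One's complement = ~39814 & 0xFFFF = 25721

25721


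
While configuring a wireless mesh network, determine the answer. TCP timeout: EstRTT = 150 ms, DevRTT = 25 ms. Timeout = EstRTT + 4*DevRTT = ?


Given: EstRTT = 150 ms, DevRTT = 25 ms
Timeout = EstRTT + 4 * DevRTT
4 * DevRTT = 4 * 25 = 100
Timeout = 150 + 100 = 250 ms

250


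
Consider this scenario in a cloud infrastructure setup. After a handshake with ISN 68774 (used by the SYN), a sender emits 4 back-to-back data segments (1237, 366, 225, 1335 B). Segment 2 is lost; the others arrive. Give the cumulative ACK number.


SYN uses sequence number 68774; first data byte = ISN + 1 = 68775.
Segment 1: SEQ = 68775, len = 1237 B, covers [68775, 70011]
Segment 2: SEQ = 70012, len = 366 B, covers [70012, 70377] [LOST]
Segment 3: SEQ = 70378, len = 225 B, covers [70378, 70602]
Segment 4: SEQ = 70603, len = 1335 B, covers [70603, 71937]
In-order data received: bytes [68775, 70011] (segments 1..1).
Segment 2 missing -> gap begins at byte 70012; later segments buffered out of order.
Cumulative ACK = next expected in-order byte = 68775 + 1237 = 70012

70012


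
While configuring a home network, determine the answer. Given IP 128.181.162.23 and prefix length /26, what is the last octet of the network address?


Given: IP = 128.181.162.23, prefix = /26
Subnet mask = 255.255.255.192
Last octet of IP: 23
Last octet of mask: 192
Network last octet = 23 AND 192 = 0

0


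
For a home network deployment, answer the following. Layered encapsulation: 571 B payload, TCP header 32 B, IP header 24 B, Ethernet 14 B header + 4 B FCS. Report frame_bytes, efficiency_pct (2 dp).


TCP segment = 571 + 32 = 603 B
IP packet = 603 + 24 = 627 B
Ethernet frame = 627 + 14 + 4 = 645 B
Efficiency = app / frame = 571 / 645 = 0.885271 = 88.5271% -> 88.53% (2 dp)

645, 88.53


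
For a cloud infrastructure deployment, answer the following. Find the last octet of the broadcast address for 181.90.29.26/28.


Given: IP = 181.90.29.26, prefix = /28
Host bits = 32 - 28 = 4
Network last octet = 26 AND mask = 16
Host part size = 2^4 - 1 = 15
Broadcast last octet = 16 OR 15 = 31

31


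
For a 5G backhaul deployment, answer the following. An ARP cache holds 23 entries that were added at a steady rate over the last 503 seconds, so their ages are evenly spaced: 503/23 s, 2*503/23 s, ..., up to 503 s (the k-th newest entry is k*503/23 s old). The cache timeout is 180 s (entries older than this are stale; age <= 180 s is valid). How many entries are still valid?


Ages are k * 503/23 s for k = 1..23 (spacing = 21.8696 s).
Entry k is valid iff k * 503/23 <= 180 iff k <= 23 * 180 / 503 = 8.2306
n_valid = floor(8.2306) = 8
(n_stale = 23 - 8 = 15)

8


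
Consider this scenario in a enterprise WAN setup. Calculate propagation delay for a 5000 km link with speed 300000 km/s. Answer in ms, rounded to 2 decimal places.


Given: distance = 5000 km, speed = 300000 km/s
Delay = distance / speed = 5000 / 300000 seconds
Delay in ms = 5000 * 1000 / 300000
Delay = 16.6667 ms
Rounded to 2 dp = 16.67 ms

16.67


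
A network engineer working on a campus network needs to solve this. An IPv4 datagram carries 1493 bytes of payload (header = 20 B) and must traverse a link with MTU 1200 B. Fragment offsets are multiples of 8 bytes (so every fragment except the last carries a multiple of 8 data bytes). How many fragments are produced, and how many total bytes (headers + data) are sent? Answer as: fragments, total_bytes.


Max data per non-final fragment = floor((MTU - header)/8)*8 = floor((1200 - 20)/8)*8 = floor(1180/8)*8 = 1176 B
Final fragment needs no 8-byte alignment: it can carry up to MTU - header = 1180 B
Non-final fragments needed = ceil((payload - 1180) / 1176) = ceil(313/1176) = ceil(0.2662) = 1
Number of fragments = 1 + 1 = 2
Fragment sizes (data): 1 * 1176 B + 317 B (last, 317 <= 1180 OK)
Total bytes sent = payload + n_frags * header = 1493 + 2*20 = 1493 + 40 = 1533 B

2, 1533


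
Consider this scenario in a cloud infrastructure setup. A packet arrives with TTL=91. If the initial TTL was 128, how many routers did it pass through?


Given: initial TTL = 128, received TTL = 91
Hops = initial TTL - received TTL
Hops = 128 - 91 = 37

37


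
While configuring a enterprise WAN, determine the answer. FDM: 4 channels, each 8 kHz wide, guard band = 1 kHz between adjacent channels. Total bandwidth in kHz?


Given: 4 channels, 8 kHz each, guard = 1 kHz
Channel bandwidth = 4 * 8 = 32 kHz
Guard bands = 3 gaps * 1 kHz = 3 kHz
Total = 32 + 3 = 35 kHz

35


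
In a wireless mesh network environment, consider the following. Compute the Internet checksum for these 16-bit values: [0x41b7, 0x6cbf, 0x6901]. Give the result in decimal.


Given words: [0x41b7, 0x6cbf, 0x6901]
Step 1: Sum all words
Raw sum = 16823 + 27839 + 26881 = 71543
Step 2: Fold carry: (6007 + 1) = 6008
One's complement = ~6008 & 0xFFFF = 59527

59527


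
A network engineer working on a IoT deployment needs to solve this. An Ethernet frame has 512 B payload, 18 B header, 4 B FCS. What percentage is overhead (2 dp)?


Given: payload = 512 B, header = 18 B, trailer = 4 B
Overhead bytes = header + trailer = 18 + 4 = 22
Total frame = payload + overhead = 512 + 22 = 534
Overhead % = 22 / 534 * 100 = 4.1199% -> 4.12% (2 dp)

4.12


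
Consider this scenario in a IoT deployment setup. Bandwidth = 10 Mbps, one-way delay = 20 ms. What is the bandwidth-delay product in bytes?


Given: bandwidth = 10 Mbps, delay = 20 ms
BDP in bits = 10 * 10^6 * 20 / 1000
BDP in bits = 200000
BDP in bytes = 200000 / 8 = 25000

25000


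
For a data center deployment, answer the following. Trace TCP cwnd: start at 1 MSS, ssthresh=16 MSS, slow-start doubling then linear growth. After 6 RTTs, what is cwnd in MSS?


RTT 0: cwnd = 1 MSS (initial)
RTT 1: cwnd = 2 MSS (slow start, doubled)
RTT 2: cwnd = 4 MSS (slow start, doubled)
RTT 3: cwnd = 8 MSS (slow start, doubled)
RTT 4: cwnd = 16 MSS (slow start, doubled)
RTT 5: cwnd = 17 MSS (congestion avoidance, +1)
RTT 6: cwnd = 18 MSS (congestion avoidance, +1)

18


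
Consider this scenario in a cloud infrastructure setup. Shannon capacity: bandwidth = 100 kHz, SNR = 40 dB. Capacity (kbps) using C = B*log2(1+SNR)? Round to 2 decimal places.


Given: B = 100 kHz, SNR = 40 dB
SNR linear = 10^(40/10) = 10000
1 + SNR = 10001
log2(10001) = 13.2878566418
C = 100 * 1000 * 13.2878566418 = 1328785.6642 bps
C = 1328.785664 kbps -> 1328.79 kbps (2 dp)

1328.79


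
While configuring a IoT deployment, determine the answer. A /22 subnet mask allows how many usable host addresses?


Given: subnet mask /22
Host bits = 32 - 22 = 10
Total addresses = 2^10 = 1024
Usable hosts = 1024 - 2 (network + broadcast) = 1022

1022


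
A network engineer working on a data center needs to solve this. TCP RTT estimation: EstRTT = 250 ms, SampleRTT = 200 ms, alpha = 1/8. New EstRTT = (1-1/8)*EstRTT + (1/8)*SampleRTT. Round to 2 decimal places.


Given: EstRTT = 250 ms, SampleRTT = 200 ms, alpha = 1/8
New EstRTT = (1 - alpha) * EstRTT + alpha * SampleRTT
(7/8) * 250 = 218.75
(1/8) * 200 = 25
New EstRTT = 218.75 + 25 = 243.75 ms -> 243.75 ms (2 dp)

243.75


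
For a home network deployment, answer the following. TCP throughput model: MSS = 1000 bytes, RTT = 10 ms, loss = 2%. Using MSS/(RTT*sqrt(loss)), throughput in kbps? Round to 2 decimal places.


Given: MSS = 1000 bytes, RTT = 10 ms, loss = 2%
RTT in seconds = 10 / 1000 = 0.01
Loss rate = 2% = 0.02
sqrt(loss) = sqrt(0.02) = 0.141421356237
Throughput (bytes/s) = 1000 / (0.01 * 0.141421356237) = 707106.7812
Throughput (kbps) = 707106.7812 * 8 / 1000 = 5656.854249 -> 5656.85 kbps (2 dp)

5656.85


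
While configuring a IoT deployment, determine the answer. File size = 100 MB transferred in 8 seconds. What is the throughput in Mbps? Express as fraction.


Given: file = 100 MB, time = 8 s
File in Mb = 100 * 8 = 800 Mb
Throughput = 800 / 8 Mbps
Throughput = 100 Mbps

100


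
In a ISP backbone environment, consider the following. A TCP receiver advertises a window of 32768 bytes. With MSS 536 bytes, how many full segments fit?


Given: RWND = 32768 bytes, MSS = 536 bytes
Full segments = floor(RWND / MSS)
Full segments = floor(32768 / 536)
Full segments = floor(61.1343) = 61

61


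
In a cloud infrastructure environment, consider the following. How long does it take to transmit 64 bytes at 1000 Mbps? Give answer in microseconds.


Given: packet = 64 bytes, bandwidth = 1000 Mbps
Packet in bits = 64 * 8 = 512 bits
Bandwidth = 1000 * 10^6 = 1000000000 bps
Time = 512 / 1000000000 seconds
Time in us = 512 * 10^6 / 1000000000 = 0.512

0.512


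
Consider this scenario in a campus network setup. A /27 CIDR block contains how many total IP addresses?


Given: CIDR prefix /27
Host bits = 32 - 27 = 5
Total addresses = 2^5 = 32

32


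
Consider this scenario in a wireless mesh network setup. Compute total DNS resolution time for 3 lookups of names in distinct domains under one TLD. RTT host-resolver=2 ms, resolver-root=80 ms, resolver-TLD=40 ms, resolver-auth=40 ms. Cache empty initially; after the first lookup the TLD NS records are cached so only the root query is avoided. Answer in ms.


Lookup 1 (cold cache): local + root + TLD + auth = 2 + 80 + 40 + 40 = 162 ms
Lookups 2..3 (TLD NS cached -> skip root; new domain -> still ask TLD and auth): local + TLD + auth = 2 + 40 + 40 = 82 ms each
Remaining 2 lookups: 2 * 82 = 164 ms
Total = 162 + 164 = 326 ms

326


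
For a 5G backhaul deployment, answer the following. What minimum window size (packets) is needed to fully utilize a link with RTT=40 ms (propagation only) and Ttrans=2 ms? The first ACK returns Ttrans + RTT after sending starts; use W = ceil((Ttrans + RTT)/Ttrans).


Given: Ttrans = 2 ms, RTT = 40 ms (= 2 * Tprop, Tprop = 20 ms)
Time until first ACK returns = Ttrans + RTT = 2 + 40 = 42 ms
Need W * Ttrans >= Ttrans + RTT  ->  W >= (Ttrans + RTT) / Ttrans
(Ttrans + RTT) / Ttrans = 42 / 2 = 21
W_min = ceil(21) = 21

21


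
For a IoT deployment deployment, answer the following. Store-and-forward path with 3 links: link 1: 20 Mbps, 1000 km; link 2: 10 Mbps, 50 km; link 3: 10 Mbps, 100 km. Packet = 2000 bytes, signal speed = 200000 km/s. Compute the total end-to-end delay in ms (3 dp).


Packet = 2000 bytes = 16000 bits. Store-and-forward: sum (t_trans + t_prop) per link.
Link 1: t_trans = 16000/(20*10^6) s = 0.8000 ms; t_prop = 1000/200000 s = 5.0000 ms; subtotal = 5.8000 ms
Link 2: t_trans = 16000/(10*10^6) s = 1.6000 ms; t_prop = 50/200000 s = 0.2500 ms; subtotal = 1.8500 ms
Link 3: t_trans = 16000/(10*10^6) s = 1.6000 ms; t_prop = 100/200000 s = 0.5000 ms; subtotal = 2.1000 ms
End-to-end = 5.8000 + 1.8500 + 2.1000 = 9.7500 ms -> 9.750 ms (3 dp)

9.750


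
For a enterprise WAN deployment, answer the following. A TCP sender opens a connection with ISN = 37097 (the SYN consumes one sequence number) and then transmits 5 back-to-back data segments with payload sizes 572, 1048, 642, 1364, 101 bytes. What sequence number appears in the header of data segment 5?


The SYN occupies sequence number ISN = 37097, so the first data byte is ISN + 1 = 37098.
SEQ of data segment i = (ISN + 1) + sum of payload sizes of segments 1..i-1.
Segment 1: SEQ = 37098, payload = 572 bytes
Segment 2: SEQ = 37670, payload = 1048 bytes
Segment 3: SEQ = 38718, payload = 642 bytes
Segment 4: SEQ = 39360, payload = 1364 bytes
Segment 5: SEQ = 40724, payload = 101 bytes
SEQ of segment 5 = 37098 + 572 + 1048 + 642 + 1364 = 40724

40724


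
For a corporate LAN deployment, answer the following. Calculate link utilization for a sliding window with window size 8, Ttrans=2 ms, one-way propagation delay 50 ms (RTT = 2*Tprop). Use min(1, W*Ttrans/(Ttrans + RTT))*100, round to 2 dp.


Given: W = 8, Ttrans = 2 ms, RTT = 100 ms (= 2 * Tprop, Tprop = 50 ms)
Cycle time = Ttrans + RTT = 2 + 100 = 102 ms (first packet sent until its ACK returns)
W * Ttrans = 8 * 2 = 16 ms of sending per cycle
W * Ttrans / (Ttrans + RTT) = 16 / 102 = 0.156863
U = min(1, 0.156863) = 0.156863
U% = 15.69%

15.69


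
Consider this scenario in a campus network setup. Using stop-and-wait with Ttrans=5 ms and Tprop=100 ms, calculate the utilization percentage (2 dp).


Given: Ttrans = 5 ms, Tprop = 100 ms
RTT = 2 * Tprop = 2 * 100 = 200 ms
U = Ttrans / (Ttrans + RTT)
U = 5 / (5 + 200)
U = 5 / 205 = 0.02439
U% = 2.44%

2.44


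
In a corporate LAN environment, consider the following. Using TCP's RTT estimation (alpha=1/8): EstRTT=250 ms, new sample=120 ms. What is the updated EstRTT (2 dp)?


Given: EstRTT = 250 ms, SampleRTT = 120 ms, alpha = 1/8
New EstRTT = (1 - alpha) * EstRTT + alpha * SampleRTT
(7/8) * 250 = 218.75
(1/8) * 120 = 15
New EstRTT = 218.75 + 15 = 233.75 ms -> 233.75 ms (2 dp)

233.75


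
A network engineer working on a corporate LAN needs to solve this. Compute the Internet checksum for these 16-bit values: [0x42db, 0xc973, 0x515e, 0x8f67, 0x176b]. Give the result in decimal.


Given words: [0x42db, 0xc973, 0x515e, 0x8f67, 0x176b]
Step 1: Sum all words
Raw sum = 17115 + 51571 + 20830 + 36711 + 5995 = 132222
Step 2: Fold carry: (1150 + 2) = 1152
One's complement = ~1152 & 0xFFFF = 64383

64383
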